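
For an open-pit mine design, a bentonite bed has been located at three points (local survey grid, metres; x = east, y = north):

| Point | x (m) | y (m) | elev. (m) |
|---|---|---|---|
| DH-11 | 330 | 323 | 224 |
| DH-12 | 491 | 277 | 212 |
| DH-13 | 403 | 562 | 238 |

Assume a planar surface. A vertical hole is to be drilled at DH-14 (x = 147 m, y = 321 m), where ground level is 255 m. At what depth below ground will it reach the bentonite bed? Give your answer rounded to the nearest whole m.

Let the plane be z = a·x + b·y + c.
DH-12−DH-11: 161a − 46b = −12;  DH-13−DH-11: 73a + 239b = 14.
Solving gives a = −0.05316, b = 0.07481.
Then c = 224 − a·330 − b·323 = 217.38.
At (147, 321): z_contact = −7.8 + 24.0 + 217.38 = 233.6 m.
Depth below ground = 255 − 233.6 = 21 m.

21 m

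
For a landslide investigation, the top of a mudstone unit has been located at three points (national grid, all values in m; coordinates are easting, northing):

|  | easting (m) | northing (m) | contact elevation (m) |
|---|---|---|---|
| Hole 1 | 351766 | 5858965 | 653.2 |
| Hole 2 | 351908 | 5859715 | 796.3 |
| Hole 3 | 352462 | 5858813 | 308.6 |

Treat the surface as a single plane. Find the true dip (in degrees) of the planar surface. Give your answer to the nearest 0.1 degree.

27.2°

Two edge vectors: Hole 1→Hole 2 = (142, 750, 143.1), Hole 1→Hole 3 = (696, -152, -344.6).
Normal n = (Hole 1→Hole 2) × (Hole 1→Hole 3) = (-236698.8, 148530.8, -543584).
So ∂z/∂easting = −n_x/n_z = −0.43544 and ∂z/∂northing = −n_y/n_z = 0.27324.
Gradient magnitude |∇z| = √(a² + b²) = √(0.18961 + 0.07466) = 0.51407.
True dip = arctan(0.51407) = 27.2°, dipping toward ESE (azimuth ≈ 122°).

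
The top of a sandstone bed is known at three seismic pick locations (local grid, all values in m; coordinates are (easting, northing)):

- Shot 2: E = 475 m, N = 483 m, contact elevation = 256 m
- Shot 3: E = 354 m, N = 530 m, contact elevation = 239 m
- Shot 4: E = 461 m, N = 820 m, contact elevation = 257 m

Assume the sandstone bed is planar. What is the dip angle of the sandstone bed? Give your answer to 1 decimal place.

8.2°

Two edge vectors: Shot 2→Shot 3 = (-121, 47, -17), Shot 2→Shot 4 = (-14, 337, 1).
Normal n = (Shot 2→Shot 3) × (Shot 2→Shot 4) = (5776, 359, -40119).
So ∂z/∂E = −n_x/n_z = 0.14397 and ∂z/∂N = −n_y/n_z = 0.00895.
Gradient magnitude |∇z| = √(a² + b²) = √(0.02073 + 0.00008) = 0.14425.
True dip = arctan(0.14425) = 8.2°, dipping toward W (azimuth ≈ 266°).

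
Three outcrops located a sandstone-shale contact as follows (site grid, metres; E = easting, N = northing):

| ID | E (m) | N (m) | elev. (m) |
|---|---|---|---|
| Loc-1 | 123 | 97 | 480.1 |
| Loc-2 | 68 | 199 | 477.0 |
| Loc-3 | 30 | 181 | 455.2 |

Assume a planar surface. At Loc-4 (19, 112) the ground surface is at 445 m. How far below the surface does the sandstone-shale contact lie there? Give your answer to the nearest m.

Two edge vectors: Loc-1→Loc-2 = (-55, 102, -3.1), Loc-1→Loc-3 = (-93, 84, -24.9).
Normal n = (Loc-1→Loc-2) × (Loc-1→Loc-3) = (-2279.4, -1081.2, 4866).
So ∂z/∂E = −n_x/n_z = 0.46843 and ∂z/∂N = −n_y/n_z = 0.22219.
Intercept c from Loc-1: 480.1 − 57.62 − 21.55 = 400.93.
At (19, 112): z_contact = 8.9 + 24.9 + 400.93 = 434.7 m.
Depth below ground = 445 − 434.7 = 10 m.

10 m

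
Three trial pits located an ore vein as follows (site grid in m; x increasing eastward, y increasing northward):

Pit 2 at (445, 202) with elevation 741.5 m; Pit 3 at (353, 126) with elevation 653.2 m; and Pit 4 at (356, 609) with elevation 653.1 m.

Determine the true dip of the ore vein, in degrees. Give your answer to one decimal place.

Let the plane be z = a·x + b·y + c.
Pit 3−Pit 2: −92a − 76b = −88.3;  Pit 4−Pit 2: −89a + 407b = −88.4.
Solving gives a = 0.96490, b = −0.00620.
Gradient magnitude |∇z| = √(a² + b²) = √(0.93104 + 0.00004) = 0.96492.
True dip = arctan(0.96492) = 44.0°, dipping toward W (azimuth ≈ 270°).

44.0°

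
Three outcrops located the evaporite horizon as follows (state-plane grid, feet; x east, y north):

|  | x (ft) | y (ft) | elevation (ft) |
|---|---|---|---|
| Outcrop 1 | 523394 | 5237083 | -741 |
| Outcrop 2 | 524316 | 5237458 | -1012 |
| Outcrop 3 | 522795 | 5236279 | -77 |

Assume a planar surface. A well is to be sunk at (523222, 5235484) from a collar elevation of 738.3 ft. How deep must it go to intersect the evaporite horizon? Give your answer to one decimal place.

Two edge vectors: Outcrop 1→Outcrop 2 = (922, 375, -271), Outcrop 1→Outcrop 3 = (-599, -804, 664).
Normal n = (Outcrop 1→Outcrop 2) × (Outcrop 1→Outcrop 3) = (31116, -449879, -516663).
So ∂z/∂x = −n_x/n_z = 0.060224944 and ∂z/∂y = −n_y/n_z = −0.870739728.
Intercept c from Outcrop 1: -741 − 31521.37 + 4560136.23 = 4527873.85.
At (523222, 5235484): z_contact = 31511.02 − 4558743.91 + 4527873.85 = 640.95 ft.
Depth below ground = 738.3 − 640.95 = 97.3 ft.

97.3 ft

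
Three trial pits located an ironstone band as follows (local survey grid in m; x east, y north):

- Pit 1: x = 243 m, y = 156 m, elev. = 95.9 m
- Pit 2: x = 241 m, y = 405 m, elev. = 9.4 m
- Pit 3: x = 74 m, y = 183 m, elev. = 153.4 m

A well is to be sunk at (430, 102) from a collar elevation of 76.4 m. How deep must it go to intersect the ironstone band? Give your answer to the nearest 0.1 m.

35.7 m

Two edge vectors: Pit 1→Pit 2 = (-2, 249, -86.5), Pit 1→Pit 3 = (-169, 27, 57.5).
Normal n = (Pit 1→Pit 2) × (Pit 1→Pit 3) = (16653, 14733.5, 42027).
So ∂z/∂x = −n_x/n_z = −0.39625 and ∂z/∂y = −n_y/n_z = −0.35057.
Intercept c from Pit 1: 95.9 + 96.29 + 54.69 = 246.88.
At (430, 102): z_contact = −170.39 − 35.76 + 246.88 = 40.73 m.
Depth below ground = 76.4 − 40.73 = 35.7 m.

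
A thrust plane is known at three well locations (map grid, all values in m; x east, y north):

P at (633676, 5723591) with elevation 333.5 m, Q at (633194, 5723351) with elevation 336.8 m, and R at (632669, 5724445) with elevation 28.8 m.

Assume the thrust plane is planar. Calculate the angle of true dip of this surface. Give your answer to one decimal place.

14.2°

Two edge vectors: P→Q = (-482, -240, 3.3), P→R = (-1007, 854, -304.7).
Normal n = (P→Q) × (P→R) = (70309.8, -150188.5, -653308).
So ∂z/∂x = −n_x/n_z = 0.10762 and ∂z/∂y = −n_y/n_z = −0.22989.
Gradient magnitude |∇z| = √(a² + b²) = √(0.01158 + 0.05285) = 0.25383.
True dip = arctan(0.25383) = 14.2°, dipping toward NNW (azimuth ≈ 335°).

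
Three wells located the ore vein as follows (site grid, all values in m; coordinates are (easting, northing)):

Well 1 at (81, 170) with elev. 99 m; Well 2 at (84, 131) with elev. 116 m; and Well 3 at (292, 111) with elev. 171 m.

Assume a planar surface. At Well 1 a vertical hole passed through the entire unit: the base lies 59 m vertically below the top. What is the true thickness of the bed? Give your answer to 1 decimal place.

53.3 m

Two edge vectors: Well 1→Well 2 = (3, -39, 17), Well 1→Well 3 = (211, -59, 72).
Normal n = (Well 1→Well 2) × (Well 1→Well 3) = (-1805, 3371, 8052).
So ∂z/∂E = −n_x/n_z = 0.22417 and ∂z/∂N = −n_y/n_z = −0.41865.
|∇z| = √(a²+b²) = 0.47489, so dip δ = arctan(0.47489) = 25.40°.
True thickness = vertical thickness × cos δ = 59 × cos 25.40° = 53.3 m.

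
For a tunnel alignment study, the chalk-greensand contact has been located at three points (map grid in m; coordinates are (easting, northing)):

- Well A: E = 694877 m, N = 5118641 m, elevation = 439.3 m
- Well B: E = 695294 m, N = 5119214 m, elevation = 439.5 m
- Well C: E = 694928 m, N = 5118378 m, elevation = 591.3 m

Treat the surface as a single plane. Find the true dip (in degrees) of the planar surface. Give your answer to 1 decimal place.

37.8°

Let the plane be z = a·E + b·N + c.
Well B−Well A: 417a + 573b = 0.2;  Well C−Well A: 51a − 263b = 152.
Solving gives a = 0.62745, b = −0.45627.
Gradient magnitude |∇z| = √(a² + b²) = √(0.39369 + 0.20819) = 0.77581.
True dip = arctan(0.77581) = 37.8°, dipping toward NW (azimuth ≈ 306°).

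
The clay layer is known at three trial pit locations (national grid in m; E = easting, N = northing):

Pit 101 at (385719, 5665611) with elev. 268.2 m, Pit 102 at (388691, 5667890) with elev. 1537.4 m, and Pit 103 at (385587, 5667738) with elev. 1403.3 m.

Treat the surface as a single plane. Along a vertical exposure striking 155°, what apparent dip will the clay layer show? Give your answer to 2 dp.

25.52°

Let the plane be z = a·E + b·N + c.
Pit 102−Pit 101: 2972a + 2279b = 1269.2;  Pit 103−Pit 101: −132a + 2127b = 1135.1.
Solving gives a = 0.01702, b = 0.53472.
Unit vector along 155° is (sin 155°, cos 155°) = (0.4226, -0.9063).
Slope in that direction = a·(0.4226) + b·(-0.9063) = −0.47743.
Apparent dip = arctan|0.47743| = 25.52° (true dip is 28.1°, so apparent ≤ true as expected).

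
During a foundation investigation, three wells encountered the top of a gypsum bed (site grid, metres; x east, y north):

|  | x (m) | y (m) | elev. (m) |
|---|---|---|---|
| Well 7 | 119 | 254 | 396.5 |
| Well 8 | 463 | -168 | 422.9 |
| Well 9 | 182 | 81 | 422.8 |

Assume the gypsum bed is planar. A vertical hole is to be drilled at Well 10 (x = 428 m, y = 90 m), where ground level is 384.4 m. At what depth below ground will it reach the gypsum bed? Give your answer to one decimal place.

Let the plane be z = a·x + b·y + c.
Well 8−Well 7: 344a − 422b = 26.4;  Well 9−Well 7: 63a − 173b = 26.3.
Solving gives a = −0.19837, b = −0.22426.
Then c = 396.5 − a·119 − b·254 = 477.07.
At (428, 90): z_contact = −84.90 − 20.18 + 477.07 = 371.98 m.
Depth below ground = 384.4 − 371.98 = 12.4 m.

12.4 m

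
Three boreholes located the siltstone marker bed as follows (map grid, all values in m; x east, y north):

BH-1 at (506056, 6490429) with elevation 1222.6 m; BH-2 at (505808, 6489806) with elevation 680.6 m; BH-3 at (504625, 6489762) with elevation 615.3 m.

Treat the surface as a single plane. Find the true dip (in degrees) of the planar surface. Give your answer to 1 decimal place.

Let the plane be z = a·x + b·y + c.
BH-2−BH-1: −248a − 623b = −542;  BH-3−BH-1: −1431a − 667b = −607.3.
Solving gives a = 0.02318, b = 0.86075.
Gradient magnitude |∇z| = √(a² + b²) = √(0.00054 + 0.74090) = 0.86107.
True dip = arctan(0.86107) = 40.7°, dipping toward S (azimuth ≈ 182°).

40.7°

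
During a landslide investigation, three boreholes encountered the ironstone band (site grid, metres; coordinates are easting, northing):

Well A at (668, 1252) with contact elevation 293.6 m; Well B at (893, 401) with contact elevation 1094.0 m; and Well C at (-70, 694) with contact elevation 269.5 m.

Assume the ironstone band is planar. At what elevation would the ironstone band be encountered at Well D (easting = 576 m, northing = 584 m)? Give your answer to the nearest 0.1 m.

Let the plane be z = a·easting + b·northing + c.
Well B−Well A: 225a − 851b = 800.4;  Well C−Well A: −738a − 558b = −24.1.
Solving gives a = 0.619878, b = −0.776648.
Then c = 293.6 − a·668 − b·1252 = 851.89.
At (576, 584): z = 357.0 − 453.6 + 851.89 = 755.4 m.

755.4 m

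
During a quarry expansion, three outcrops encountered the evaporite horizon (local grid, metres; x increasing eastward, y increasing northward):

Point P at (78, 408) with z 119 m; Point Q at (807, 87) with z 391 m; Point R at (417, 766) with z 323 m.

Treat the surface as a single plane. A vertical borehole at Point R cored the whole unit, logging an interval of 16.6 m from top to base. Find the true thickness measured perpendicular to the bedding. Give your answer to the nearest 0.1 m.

Two edge vectors: Point P→Point Q = (729, -321, 272), Point P→Point R = (339, 358, 204).
Normal n = (Point P→Point Q) × (Point P→Point R) = (-162860, -56508, 369801).
So ∂z/∂x = −n_x/n_z = 0.44040 and ∂z/∂y = −n_y/n_z = 0.15281.
|∇z| = √(a²+b²) = 0.46616, so dip δ = arctan(0.46616) = 24.99°.
True thickness = vertical thickness × cos δ = 16.6 × cos 24.99° = 15.0 m.

15.0 m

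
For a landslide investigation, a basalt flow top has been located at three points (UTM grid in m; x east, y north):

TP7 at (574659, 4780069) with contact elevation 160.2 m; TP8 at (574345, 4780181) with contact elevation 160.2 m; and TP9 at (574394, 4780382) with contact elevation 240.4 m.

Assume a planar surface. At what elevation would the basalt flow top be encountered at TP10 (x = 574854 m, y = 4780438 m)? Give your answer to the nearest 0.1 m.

321.2 m

Two edge vectors: TP7→TP8 = (-314, 112, 0), TP7→TP9 = (-265, 313, 80.2).
Normal n = (TP7→TP8) × (TP7→TP9) = (8982.4, 25182.8, -68602).
So ∂z/∂x = −n_x/n_z = 0.130934958 and ∂z/∂y = −n_y/n_z = 0.367085508.
Intercept c from TP7: 160.2 − 75242.95 − 1754694.06 = −1829776.81.
At (574854, 4780438): z = 75268.5 + 1754829.5 − 1829776.81 = 321.2 m.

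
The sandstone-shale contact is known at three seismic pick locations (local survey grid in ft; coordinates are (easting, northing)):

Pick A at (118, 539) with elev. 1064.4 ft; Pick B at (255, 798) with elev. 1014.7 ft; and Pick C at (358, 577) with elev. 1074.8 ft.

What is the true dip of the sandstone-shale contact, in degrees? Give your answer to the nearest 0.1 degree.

Let the plane be z = a·E + b·N + c.
Pick B−Pick A: 137a + 259b = −49.7;  Pick C−Pick A: 240a + 38b = 10.4.
Solving gives a = 0.08045, b = −0.23445.
Gradient magnitude |∇z| = √(a² + b²) = √(0.00647 + 0.05497) = 0.24787.
True dip = arctan(0.24787) = 13.9°, dipping toward NNW (azimuth ≈ 341°).

13.9°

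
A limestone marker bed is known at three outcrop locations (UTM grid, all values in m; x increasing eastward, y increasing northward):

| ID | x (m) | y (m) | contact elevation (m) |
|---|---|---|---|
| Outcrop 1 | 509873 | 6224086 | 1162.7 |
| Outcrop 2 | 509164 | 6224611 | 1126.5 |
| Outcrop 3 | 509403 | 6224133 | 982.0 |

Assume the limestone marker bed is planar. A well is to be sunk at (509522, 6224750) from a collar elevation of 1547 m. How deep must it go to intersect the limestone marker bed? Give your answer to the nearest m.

Let the plane be z = a·x + b·y + c.
Outcrop 2−Outcrop 1: −709a + 525b = −36.2;  Outcrop 3−Outcrop 1: −470a + 47b = −180.7.
Solving gives a = 0.43652443, b = 0.52056347.
Then c = 1162.7 − a·509873 − b·6224086 = −3461441.14.
At (509522, 6224750): z_contact = 222418.8 + 3240377.5 − 3461441.14 = 1355.1 m.
Depth below ground = 1547 − 1355.1 = 192 m.

192 m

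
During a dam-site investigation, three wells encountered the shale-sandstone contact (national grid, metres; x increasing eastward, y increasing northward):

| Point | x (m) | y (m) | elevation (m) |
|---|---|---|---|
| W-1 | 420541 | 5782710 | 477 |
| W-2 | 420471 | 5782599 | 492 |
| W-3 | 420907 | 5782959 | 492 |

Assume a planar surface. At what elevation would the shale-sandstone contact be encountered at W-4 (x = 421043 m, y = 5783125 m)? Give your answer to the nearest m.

477 m

Two edge vectors: W-1→W-2 = (-70, -111, 15), W-1→W-3 = (366, 249, 15).
Normal n = (W-1→W-2) × (W-1→W-3) = (-5400, 6540, 23196).
So ∂z/∂x = −n_x/n_z = 0.23279876 and ∂z/∂y = −n_y/n_z = −0.28194516.
Intercept c from W-1: 477 − 97901.42 + 1630407.11 = 1532982.69.
At (421043, 5783125): z = 98018.3 − 1630524.1 + 1532982.69 = 476.9 m.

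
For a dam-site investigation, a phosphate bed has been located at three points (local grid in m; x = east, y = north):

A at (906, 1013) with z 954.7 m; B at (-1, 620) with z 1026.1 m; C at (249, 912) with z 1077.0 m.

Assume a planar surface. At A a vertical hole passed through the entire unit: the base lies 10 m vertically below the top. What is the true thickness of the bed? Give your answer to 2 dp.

Two edge vectors: A→B = (-907, -393, 71.4), A→C = (-657, -101, 122.3).
Normal n = (A→B) × (A→C) = (-40852.5, 64016.3, -166594).
So ∂z/∂x = −n_x/n_z = −0.24522 and ∂z/∂y = −n_y/n_z = 0.38427.
|∇z| = √(a²+b²) = 0.45584, so dip δ = arctan(0.45584) = 24.51°.
True thickness = vertical thickness × cos δ = 10 × cos 24.51° = 9.10 m.

9.10 m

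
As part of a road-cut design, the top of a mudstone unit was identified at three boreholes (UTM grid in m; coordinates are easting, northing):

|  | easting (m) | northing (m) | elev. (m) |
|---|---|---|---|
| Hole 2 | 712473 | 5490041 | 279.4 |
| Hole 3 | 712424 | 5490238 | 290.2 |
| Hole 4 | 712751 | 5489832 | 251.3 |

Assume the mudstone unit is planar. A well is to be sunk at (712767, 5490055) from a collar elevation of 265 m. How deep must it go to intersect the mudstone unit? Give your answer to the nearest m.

7 m

Let the plane be z = a·easting + b·northing + c.
Hole 3−Hole 2: −49a + 197b = 10.8;  Hole 4−Hole 2: 278a − 209b = −28.1.
Solving gives a = −0.07363279, b = 0.03650758.
Then c = 279.4 − a·712473 − b·5490041 = −147687.34.
At (712767, 5490055): z_contact = −52483.0 + 200428.6 − 147687.34 = 258.3 m.
Depth below ground = 265 − 258.3 = 7 m.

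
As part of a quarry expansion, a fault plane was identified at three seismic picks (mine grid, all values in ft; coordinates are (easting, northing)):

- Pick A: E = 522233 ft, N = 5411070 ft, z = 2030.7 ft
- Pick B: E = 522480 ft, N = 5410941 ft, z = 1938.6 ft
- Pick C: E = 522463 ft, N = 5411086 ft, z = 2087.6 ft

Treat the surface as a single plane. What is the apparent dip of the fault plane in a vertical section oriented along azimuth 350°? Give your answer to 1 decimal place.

45.1°

Two edge vectors: Pick A→Pick B = (247, -129, -92.1), Pick A→Pick C = (230, 16, 56.9).
Normal n = (Pick A→Pick B) × (Pick A→Pick C) = (-5866.5, -35237.3, 33622).
So ∂z/∂E = −n_x/n_z = 0.17448 and ∂z/∂N = −n_y/n_z = 1.04804.
Unit vector along 350° is (sin 350°, cos 350°) = (-0.1736, 0.9848).
Slope in that direction = a·(-0.1736) + b·(0.9848) = 1.00182.
Apparent dip = arctan|1.00182| = 45.1° (true dip is 46.7°, so apparent ≤ true as expected).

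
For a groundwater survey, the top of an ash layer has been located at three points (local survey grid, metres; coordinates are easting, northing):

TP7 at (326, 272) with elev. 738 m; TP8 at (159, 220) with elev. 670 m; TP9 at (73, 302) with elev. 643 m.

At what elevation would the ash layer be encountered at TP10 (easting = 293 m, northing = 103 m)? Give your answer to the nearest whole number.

713 m

Two edge vectors: TP7→TP8 = (-167, -52, -68), TP7→TP9 = (-253, 30, -95).
Normal n = (TP7→TP8) × (TP7→TP9) = (6980, 1339, -18166).
So ∂z/∂easting = −n_x/n_z = 0.38423 and ∂z/∂northing = −n_y/n_z = 0.07371.
Intercept c from TP7: 738 − 125.26 − 20.05 = 592.69.
At (293, 103): z = 112.6 + 7.6 + 592.69 = 712.9 m.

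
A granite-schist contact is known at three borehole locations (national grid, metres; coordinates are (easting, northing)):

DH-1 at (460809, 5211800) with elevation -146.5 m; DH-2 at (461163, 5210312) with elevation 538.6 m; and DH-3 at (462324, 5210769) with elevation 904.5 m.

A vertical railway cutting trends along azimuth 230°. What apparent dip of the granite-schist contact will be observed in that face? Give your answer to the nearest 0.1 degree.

6.9°

Two edge vectors: DH-1→DH-2 = (354, -1488, 685.1), DH-1→DH-3 = (1515, -1031, 1051).
Normal n = (DH-1→DH-2) × (DH-1→DH-3) = (-857549.9, 665872.5, 1889346).
So ∂z/∂E = −n_x/n_z = 0.45389 and ∂z/∂N = −n_y/n_z = −0.35244.
Unit vector along 230° is (sin 230°, cos 230°) = (-0.7660, -0.6428).
Slope in that direction = a·(-0.7660) + b·(-0.6428) = −0.12116.
Apparent dip = arctan|0.12116| = 6.9° (true dip is 29.9°, so apparent ≤ true as expected).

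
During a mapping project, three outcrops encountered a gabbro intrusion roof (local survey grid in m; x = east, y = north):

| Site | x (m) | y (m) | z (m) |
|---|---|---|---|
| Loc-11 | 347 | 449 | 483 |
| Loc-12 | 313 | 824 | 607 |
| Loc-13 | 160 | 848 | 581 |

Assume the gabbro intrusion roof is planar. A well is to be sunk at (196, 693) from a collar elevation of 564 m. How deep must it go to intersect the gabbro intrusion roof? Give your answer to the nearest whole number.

29 m

Let the plane be z = a·x + b·y + c.
Loc-12−Loc-11: −34a + 375b = 124;  Loc-13−Loc-11: −187a + 399b = 98.
Solving gives a = 0.22500, b = 0.35107.
Then c = 483 − a·347 − b·449 = 247.29.
At (196, 693): z_contact = 44.1 + 243.3 + 247.29 = 534.7 m.
Depth below ground = 564 − 534.7 = 29 m.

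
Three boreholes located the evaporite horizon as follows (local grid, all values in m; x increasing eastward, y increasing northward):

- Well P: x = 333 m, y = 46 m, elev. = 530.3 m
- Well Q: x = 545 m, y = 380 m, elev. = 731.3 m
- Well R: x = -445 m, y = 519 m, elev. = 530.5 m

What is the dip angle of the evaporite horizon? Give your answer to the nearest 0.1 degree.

Two edge vectors: Well P→Well Q = (212, 334, 201), Well P→Well R = (-778, 473, 0.2).
Normal n = (Well P→Well Q) × (Well P→Well R) = (-95006.2, -156420.4, 360128).
So ∂z/∂x = −n_x/n_z = 0.26381 and ∂z/∂y = −n_y/n_z = 0.43435.
Gradient magnitude |∇z| = √(a² + b²) = √(0.06960 + 0.18866) = 0.50819.
True dip = arctan(0.50819) = 26.9°, dipping toward SSW (azimuth ≈ 211°).

26.9°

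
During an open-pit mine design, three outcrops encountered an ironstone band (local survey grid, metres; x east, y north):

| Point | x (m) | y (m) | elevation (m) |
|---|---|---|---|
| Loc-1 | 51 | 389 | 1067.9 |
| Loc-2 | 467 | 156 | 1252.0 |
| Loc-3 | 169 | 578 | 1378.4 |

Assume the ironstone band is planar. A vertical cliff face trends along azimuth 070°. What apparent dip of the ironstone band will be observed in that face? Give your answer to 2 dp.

Let the plane be z = a·x + b·y + c.
Loc-2−Loc-1: 416a − 233b = 184.1;  Loc-3−Loc-1: 118a + 189b = 310.5.
Solving gives a = 1.00964, b = 1.01250.
Unit vector along 070° is (sin 70°, cos 70°) = (0.9397, 0.3420).
Slope in that direction = a·(0.9397) + b·(0.3420) = 1.29505.
Apparent dip = arctan|1.29505| = 52.33° (true dip is 55.0°, so apparent ≤ true as expected).

52.33°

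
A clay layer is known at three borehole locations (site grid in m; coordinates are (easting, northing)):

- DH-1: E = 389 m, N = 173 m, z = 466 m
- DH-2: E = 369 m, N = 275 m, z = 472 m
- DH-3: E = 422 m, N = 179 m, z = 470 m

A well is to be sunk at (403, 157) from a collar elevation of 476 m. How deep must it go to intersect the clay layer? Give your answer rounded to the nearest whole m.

Two edge vectors: DH-1→DH-2 = (-20, 102, 6), DH-1→DH-3 = (33, 6, 4).
Normal n = (DH-1→DH-2) × (DH-1→DH-3) = (372, 278, -3486).
So ∂z/∂E = −n_x/n_z = 0.10671 and ∂z/∂N = −n_y/n_z = 0.07975.
Intercept c from DH-1: 466 − 41.51 − 13.80 = 410.69.
At (403, 157): z_contact = 43.0 + 12.5 + 410.69 = 466.2 m.
Depth below ground = 476 − 466.2 = 10 m.

10 m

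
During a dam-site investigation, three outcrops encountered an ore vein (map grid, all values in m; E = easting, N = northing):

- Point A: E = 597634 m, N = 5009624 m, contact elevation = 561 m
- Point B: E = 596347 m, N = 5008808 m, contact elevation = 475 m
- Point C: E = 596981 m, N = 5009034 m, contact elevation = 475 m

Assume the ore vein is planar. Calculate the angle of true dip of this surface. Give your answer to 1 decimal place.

Let the plane be z = a·E + b·N + c.
Point B−Point A: −1287a − 816b = −86;  Point C−Point A: −653a − 590b = −86.
Solving gives a = −0.08582, b = 0.24074.
Gradient magnitude |∇z| = √(a² + b²) = √(0.00736 + 0.05796) = 0.25558.
True dip = arctan(0.25558) = 14.3°, dipping toward SSE (azimuth ≈ 160°).

14.3°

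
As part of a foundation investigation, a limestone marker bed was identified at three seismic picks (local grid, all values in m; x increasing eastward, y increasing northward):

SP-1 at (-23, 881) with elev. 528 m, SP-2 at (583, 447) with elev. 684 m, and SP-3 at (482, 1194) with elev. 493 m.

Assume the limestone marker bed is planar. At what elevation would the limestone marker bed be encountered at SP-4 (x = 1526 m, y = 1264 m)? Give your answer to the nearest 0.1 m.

Two edge vectors: SP-1→SP-2 = (606, -434, 156), SP-1→SP-3 = (505, 313, -35).
Normal n = (SP-1→SP-2) × (SP-1→SP-3) = (-33638, 99990, 408848).
So ∂z/∂x = −n_x/n_z = 0.082275 and ∂z/∂y = −n_y/n_z = −0.244565.
Intercept c from SP-1: 528 + 1.89 + 215.46 = 745.35.
At (1526, 1264): z = 125.6 − 309.1 + 745.35 = 561.8 m.

561.8 m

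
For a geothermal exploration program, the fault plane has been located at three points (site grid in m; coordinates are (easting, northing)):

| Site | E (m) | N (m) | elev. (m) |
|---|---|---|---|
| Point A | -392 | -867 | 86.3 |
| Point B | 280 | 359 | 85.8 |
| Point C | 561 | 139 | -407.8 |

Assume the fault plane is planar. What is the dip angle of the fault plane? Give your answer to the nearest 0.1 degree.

Two edge vectors: Point A→Point B = (672, 1226, -0.5), Point A→Point C = (953, 1006, -494.1).
Normal n = (Point A→Point B) × (Point A→Point C) = (-605263.6, 331558.7, -492346).
So ∂z/∂E = −n_x/n_z = −1.22935 and ∂z/∂N = −n_y/n_z = 0.67343.
Gradient magnitude |∇z| = √(a² + b²) = √(1.51129 + 0.45350) = 1.40171.
True dip = arctan(1.40171) = 54.5°, dipping toward ESE (azimuth ≈ 119°).

54.5°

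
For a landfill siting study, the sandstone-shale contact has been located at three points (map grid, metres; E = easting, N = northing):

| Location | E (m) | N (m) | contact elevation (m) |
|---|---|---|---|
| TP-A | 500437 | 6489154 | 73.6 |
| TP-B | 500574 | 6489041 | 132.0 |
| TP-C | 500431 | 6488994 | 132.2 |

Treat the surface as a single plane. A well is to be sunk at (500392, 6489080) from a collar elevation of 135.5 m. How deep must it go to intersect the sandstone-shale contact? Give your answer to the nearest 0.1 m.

Let the plane be z = a·E + b·N + c.
TP-B−TP-A: 137a − 113b = 58.4;  TP-C−TP-A: −6a − 160b = 58.6.
Solving gives a = 0.120461988, b = −0.370767325.
Then c = 73.6 − a·500437 − b·6489154 = 2345756.23.
At (500392, 6489080): z_contact = 60278.21 − 2405938.83 + 2345756.23 = 95.62 m.
Depth below ground = 135.5 − 95.62 = 39.9 m.

39.9 m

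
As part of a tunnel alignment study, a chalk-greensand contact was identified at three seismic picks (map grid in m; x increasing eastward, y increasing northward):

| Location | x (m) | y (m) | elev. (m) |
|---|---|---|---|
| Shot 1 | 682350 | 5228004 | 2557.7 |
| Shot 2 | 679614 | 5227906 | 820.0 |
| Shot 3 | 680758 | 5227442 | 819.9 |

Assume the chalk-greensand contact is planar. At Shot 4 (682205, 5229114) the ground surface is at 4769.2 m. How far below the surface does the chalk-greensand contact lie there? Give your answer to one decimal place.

698.8 m

Let the plane be z = a·x + b·y + c.
Shot 2−Shot 1: −2736a − 98b = −1737.7;  Shot 3−Shot 1: −1592a − 562b = −1737.8.
Solving gives a = 0.583579663, b = 1.439041239.
Then c = 2557.7 − a·682350 − b·5228004 = −7918961.24.
At (682205, 5229114): z_contact = 398120.96 + 7524910.69 − 7918961.24 = 4070.42 m.
Depth below ground = 4769.2 − 4070.42 = 698.8 m.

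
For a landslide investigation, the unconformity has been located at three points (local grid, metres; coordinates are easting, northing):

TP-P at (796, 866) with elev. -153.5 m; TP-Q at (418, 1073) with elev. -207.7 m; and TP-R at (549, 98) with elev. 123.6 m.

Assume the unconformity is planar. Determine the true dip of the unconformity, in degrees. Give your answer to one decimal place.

Two edge vectors: TP-P→TP-Q = (-378, 207, -54.2), TP-P→TP-R = (-247, -768, 277.1).
Normal n = (TP-P→TP-Q) × (TP-P→TP-R) = (15734.1, 118131.2, 341433).
So ∂z/∂easting = −n_x/n_z = −0.04608 and ∂z/∂northing = −n_y/n_z = −0.34599.
Gradient magnitude |∇z| = √(a² + b²) = √(0.00212 + 0.11971) = 0.34904.
True dip = arctan(0.34904) = 19.2°, dipping toward N (azimuth ≈ 008°).

19.2°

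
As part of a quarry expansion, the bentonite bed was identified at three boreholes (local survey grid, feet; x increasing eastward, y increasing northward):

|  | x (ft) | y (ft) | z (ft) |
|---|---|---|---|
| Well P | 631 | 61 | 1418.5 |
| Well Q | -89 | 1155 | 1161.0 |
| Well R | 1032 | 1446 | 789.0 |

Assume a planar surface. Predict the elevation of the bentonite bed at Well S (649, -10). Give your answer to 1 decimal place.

1441.9 ft

Let the plane be z = a·x + b·y + c.
Well Q−Well P: −720a + 1094b = −257.5;  Well R−Well P: 401a + 1385b = −629.5.
Solving gives a = −0.231240, b = −0.387562.
Then c = 1418.5 − a·631 − b·61 = 1588.05.
At (649, -10): z = −150.1 + 3.9 + 1588.05 = 1441.9 ft.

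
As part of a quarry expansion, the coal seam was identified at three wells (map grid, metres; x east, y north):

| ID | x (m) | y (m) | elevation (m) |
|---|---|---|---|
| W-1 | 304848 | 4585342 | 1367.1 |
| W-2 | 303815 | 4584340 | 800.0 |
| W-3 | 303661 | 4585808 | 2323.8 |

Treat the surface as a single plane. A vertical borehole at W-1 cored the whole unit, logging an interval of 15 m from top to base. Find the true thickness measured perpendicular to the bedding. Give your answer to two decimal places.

Two edge vectors: W-1→W-2 = (-1033, -1002, -567.1), W-1→W-3 = (-1187, 466, 956.7).
Normal n = (W-1→W-2) × (W-1→W-3) = (-694344.8, 1661418.8, -1670752).
So ∂z/∂x = −n_x/n_z = −0.41559 and ∂z/∂y = −n_y/n_z = 0.99441.
|∇z| = √(a²+b²) = 1.07776, so dip δ = arctan(1.07776) = 47.14°.
True thickness = vertical thickness × cos δ = 15 × cos 47.14° = 10.20 m.

10.20 m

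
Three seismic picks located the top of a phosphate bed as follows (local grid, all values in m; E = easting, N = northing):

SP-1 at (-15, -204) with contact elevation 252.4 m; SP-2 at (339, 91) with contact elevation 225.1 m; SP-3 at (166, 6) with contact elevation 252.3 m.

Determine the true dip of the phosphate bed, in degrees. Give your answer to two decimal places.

19.76°

Let the plane be z = a·E + b·N + c.
SP-2−SP-1: 354a + 295b = −27.3;  SP-3−SP-1: 181a + 210b = −0.1.
Solving gives a = −0.27231, b = 0.23423.
Gradient magnitude |∇z| = √(a² + b²) = √(0.07415 + 0.05486) = 0.35919.
True dip = arctan(0.35919) = 19.76°, dipping toward SE (azimuth ≈ 131°).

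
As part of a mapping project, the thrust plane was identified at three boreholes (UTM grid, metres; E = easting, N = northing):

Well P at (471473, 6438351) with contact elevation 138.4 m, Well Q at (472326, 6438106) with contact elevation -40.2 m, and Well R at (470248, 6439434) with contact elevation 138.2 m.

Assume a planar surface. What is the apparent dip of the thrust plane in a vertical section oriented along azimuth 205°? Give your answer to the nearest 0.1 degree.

Two edge vectors: Well P→Well Q = (853, -245, -178.6), Well P→Well R = (-1225, 1083, -0.2).
Normal n = (Well P→Well Q) × (Well P→Well R) = (193472.8, 218955.6, 623674).
So ∂z/∂E = −n_x/n_z = −0.31021 and ∂z/∂N = −n_y/n_z = −0.35107.
Unit vector along 205° is (sin 205°, cos 205°) = (-0.4226, -0.9063).
Slope in that direction = a·(-0.4226) + b·(-0.9063) = 0.44928.
Apparent dip = arctan|0.44928| = 24.2° (true dip is 25.1°, so apparent ≤ true as expected).

24.2°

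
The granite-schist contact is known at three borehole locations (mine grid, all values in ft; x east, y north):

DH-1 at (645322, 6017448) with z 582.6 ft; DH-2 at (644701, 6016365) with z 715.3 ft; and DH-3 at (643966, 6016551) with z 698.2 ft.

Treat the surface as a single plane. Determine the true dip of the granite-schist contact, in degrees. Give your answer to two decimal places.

Let the plane be z = a·x + b·y + c.
DH-2−DH-1: −621a − 1083b = 132.7;  DH-3−DH-1: −1356a − 897b = 115.6.
Solving gives a = −0.00676, b = −0.11865.
Gradient magnitude |∇z| = √(a² + b²) = √(0.00005 + 0.01408) = 0.11885.
True dip = arctan(0.11885) = 6.78°, dipping toward N (azimuth ≈ 003°).

6.78°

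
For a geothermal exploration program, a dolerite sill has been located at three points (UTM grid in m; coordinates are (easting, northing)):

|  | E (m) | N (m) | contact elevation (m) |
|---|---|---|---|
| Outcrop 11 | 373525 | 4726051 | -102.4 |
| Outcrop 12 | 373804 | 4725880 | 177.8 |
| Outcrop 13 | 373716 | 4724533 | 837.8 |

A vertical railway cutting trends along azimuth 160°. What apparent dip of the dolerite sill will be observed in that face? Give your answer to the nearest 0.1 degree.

36.3°

Let the plane be z = a·E + b·N + c.
Outcrop 12−Outcrop 11: 279a − 171b = 280.2;  Outcrop 13−Outcrop 11: 191a − 1518b = 940.2.
Solving gives a = 0.67689, b = −0.53420.
Unit vector along 160° is (sin 160°, cos 160°) = (0.3420, -0.9397).
Slope in that direction = a·(0.3420) + b·(-0.9397) = 0.73349.
Apparent dip = arctan|0.73349| = 36.3° (true dip is 40.8°, so apparent ≤ true as expected).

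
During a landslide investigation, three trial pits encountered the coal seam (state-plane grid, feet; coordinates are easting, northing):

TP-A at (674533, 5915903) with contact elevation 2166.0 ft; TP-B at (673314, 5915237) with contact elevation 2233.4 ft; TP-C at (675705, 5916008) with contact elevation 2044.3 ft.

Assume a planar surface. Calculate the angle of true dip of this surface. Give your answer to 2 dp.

8.83°

Two edge vectors: TP-A→TP-B = (-1219, -666, 67.4), TP-A→TP-C = (1172, 105, -121.7).
Normal n = (TP-A→TP-B) × (TP-A→TP-C) = (73975.2, -69359.5, 652557).
So ∂z/∂easting = −n_x/n_z = −0.11336 and ∂z/∂northing = −n_y/n_z = 0.10629.
Gradient magnitude |∇z| = √(a² + b²) = √(0.01285 + 0.01130) = 0.15540.
True dip = arctan(0.15540) = 8.83°, dipping toward SE (azimuth ≈ 133°).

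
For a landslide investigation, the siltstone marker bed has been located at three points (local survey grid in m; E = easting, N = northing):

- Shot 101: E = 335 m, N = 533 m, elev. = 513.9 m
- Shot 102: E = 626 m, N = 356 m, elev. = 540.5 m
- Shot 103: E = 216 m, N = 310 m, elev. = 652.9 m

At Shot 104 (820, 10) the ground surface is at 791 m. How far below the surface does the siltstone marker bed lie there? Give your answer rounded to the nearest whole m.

Two edge vectors: Shot 101→Shot 102 = (291, -177, 26.6), Shot 101→Shot 103 = (-119, -223, 139).
Normal n = (Shot 101→Shot 102) × (Shot 101→Shot 103) = (-18671.2, -43614.4, -85956).
So ∂z/∂E = −n_x/n_z = −0.21722 and ∂z/∂N = −n_y/n_z = −0.50740.
Intercept c from Shot 101: 513.9 + 72.77 + 270.45 = 857.11.
At (820, 10): z_contact = −178.1 − 5.1 + 857.11 = 673.9 m.
Depth below ground = 791 − 673.9 = 117 m.

117 m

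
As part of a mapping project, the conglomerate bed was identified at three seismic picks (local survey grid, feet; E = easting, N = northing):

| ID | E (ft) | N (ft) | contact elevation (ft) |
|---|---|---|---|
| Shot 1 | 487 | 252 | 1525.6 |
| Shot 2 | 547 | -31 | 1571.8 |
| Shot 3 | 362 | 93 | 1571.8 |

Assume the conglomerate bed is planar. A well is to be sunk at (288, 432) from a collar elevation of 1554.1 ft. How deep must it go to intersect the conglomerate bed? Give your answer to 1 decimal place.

Let the plane be z = a·E + b·N + c.
Shot 2−Shot 1: 60a − 283b = 46.2;  Shot 3−Shot 1: −125a − 159b = 46.2.
Solving gives a = −0.12755, b = −0.19029.
Then c = 1525.6 − a·487 − b·252 = 1635.67.
At (288, 432): z_contact = −36.73 − 82.21 + 1635.67 = 1516.73 ft.
Depth below ground = 1554.1 − 1516.73 = 37.4 ft.

37.4 ft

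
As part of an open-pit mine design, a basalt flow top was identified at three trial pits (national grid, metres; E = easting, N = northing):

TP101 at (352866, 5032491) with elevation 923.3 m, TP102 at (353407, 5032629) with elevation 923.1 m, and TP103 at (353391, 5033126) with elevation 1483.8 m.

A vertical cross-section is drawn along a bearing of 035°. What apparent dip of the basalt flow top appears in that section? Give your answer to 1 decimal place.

37.0°

Let the plane be z = a·E + b·N + c.
TP102−TP101: 541a + 138b = −0.2;  TP103−TP101: 525a + 635b = 560.5.
Solving gives a = −0.28580, b = 1.11897.
Unit vector along 035° is (sin 35°, cos 35°) = (0.5736, 0.8192).
Slope in that direction = a·(0.5736) + b·(0.8192) = 0.75268.
Apparent dip = arctan|0.75268| = 37.0° (true dip is 49.1°, so apparent ≤ true as expected).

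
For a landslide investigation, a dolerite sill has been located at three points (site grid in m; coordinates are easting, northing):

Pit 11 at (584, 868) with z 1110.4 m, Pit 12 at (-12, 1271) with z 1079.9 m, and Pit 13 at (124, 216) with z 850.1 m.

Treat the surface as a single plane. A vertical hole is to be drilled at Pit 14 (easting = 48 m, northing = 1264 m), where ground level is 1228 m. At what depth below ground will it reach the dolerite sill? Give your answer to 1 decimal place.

136.8 m

Two edge vectors: Pit 11→Pit 12 = (-596, 403, -30.5), Pit 11→Pit 13 = (-460, -652, -260.3).
Normal n = (Pit 11→Pit 12) × (Pit 11→Pit 13) = (-124786.9, -141108.8, 573972).
So ∂z/∂easting = −n_x/n_z = 0.217409 and ∂z/∂northing = −n_y/n_z = 0.245846.
Intercept c from Pit 11: 1110.4 − 126.97 − 213.39 = 770.04.
At (48, 1264): z_contact = 10.44 + 310.75 + 770.04 = 1091.22 m.
Depth below ground = 1228 − 1091.22 = 136.8 m.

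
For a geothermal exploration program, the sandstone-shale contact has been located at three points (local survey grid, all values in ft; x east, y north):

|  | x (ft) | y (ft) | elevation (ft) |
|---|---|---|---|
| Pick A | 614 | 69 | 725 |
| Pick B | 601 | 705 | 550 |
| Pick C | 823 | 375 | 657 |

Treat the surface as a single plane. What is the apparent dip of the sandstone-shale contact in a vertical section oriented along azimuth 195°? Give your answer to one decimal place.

Let the plane be z = a·x + b·y + c.
Pick B−Pick A: −13a + 636b = −175;  Pick C−Pick A: 209a + 306b = −68.
Solving gives a = 0.07525, b = −0.27362.
Unit vector along 195° is (sin 195°, cos 195°) = (-0.2588, -0.9659).
Slope in that direction = a·(-0.2588) + b·(-0.9659) = 0.24482.
Apparent dip = arctan|0.24482| = 13.8° (true dip is 15.8°, so apparent ≤ true as expected).

13.8°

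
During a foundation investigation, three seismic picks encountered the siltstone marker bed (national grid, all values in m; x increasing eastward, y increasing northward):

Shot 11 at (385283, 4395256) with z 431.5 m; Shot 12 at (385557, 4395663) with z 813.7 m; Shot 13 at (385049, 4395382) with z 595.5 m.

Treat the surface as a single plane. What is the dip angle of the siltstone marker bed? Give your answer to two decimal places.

46.27°

Let the plane be z = a·x + b·y + c.
Shot 12−Shot 11: 274a + 407b = 382.2;  Shot 13−Shot 11: −234a + 126b = 164.
Solving gives a = −0.14327, b = 1.03552.
Gradient magnitude |∇z| = √(a² + b²) = √(0.02053 + 1.07230) = 1.04538.
True dip = arctan(1.04538) = 46.27°, dipping toward S (azimuth ≈ 172°).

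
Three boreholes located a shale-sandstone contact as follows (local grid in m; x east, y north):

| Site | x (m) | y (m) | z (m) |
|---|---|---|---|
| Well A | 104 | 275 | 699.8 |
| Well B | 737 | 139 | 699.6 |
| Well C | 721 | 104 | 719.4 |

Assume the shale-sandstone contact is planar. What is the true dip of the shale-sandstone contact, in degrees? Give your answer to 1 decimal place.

Let the plane be z = a·x + b·y + c.
Well B−Well A: 633a − 136b = −0.2;  Well C−Well A: 617a − 171b = 19.6.
Solving gives a = −0.11096, b = −0.51499.
Gradient magnitude |∇z| = √(a² + b²) = √(0.01231 + 0.26521) = 0.52681.
True dip = arctan(0.52681) = 27.8°, dipping toward NNE (azimuth ≈ 012°).

27.8°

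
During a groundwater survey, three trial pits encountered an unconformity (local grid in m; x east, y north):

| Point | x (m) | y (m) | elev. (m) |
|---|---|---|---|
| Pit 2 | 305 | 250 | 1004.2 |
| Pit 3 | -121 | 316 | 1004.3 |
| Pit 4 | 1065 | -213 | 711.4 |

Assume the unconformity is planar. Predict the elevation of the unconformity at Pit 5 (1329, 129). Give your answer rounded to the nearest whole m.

Two edge vectors: Pit 2→Pit 3 = (-426, 66, 0.1), Pit 2→Pit 4 = (760, -463, -292.8).
Normal n = (Pit 2→Pit 3) × (Pit 2→Pit 4) = (-19278.5, -124656.8, 147078).
So ∂z/∂x = −n_x/n_z = 0.13108 and ∂z/∂y = −n_y/n_z = 0.84756.
Intercept c from Pit 2: 1004.2 − 39.98 − 211.89 = 752.33.
At (1329, 129): z = 174.2 + 109.3 + 752.33 = 1035.9 m.

1036 m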